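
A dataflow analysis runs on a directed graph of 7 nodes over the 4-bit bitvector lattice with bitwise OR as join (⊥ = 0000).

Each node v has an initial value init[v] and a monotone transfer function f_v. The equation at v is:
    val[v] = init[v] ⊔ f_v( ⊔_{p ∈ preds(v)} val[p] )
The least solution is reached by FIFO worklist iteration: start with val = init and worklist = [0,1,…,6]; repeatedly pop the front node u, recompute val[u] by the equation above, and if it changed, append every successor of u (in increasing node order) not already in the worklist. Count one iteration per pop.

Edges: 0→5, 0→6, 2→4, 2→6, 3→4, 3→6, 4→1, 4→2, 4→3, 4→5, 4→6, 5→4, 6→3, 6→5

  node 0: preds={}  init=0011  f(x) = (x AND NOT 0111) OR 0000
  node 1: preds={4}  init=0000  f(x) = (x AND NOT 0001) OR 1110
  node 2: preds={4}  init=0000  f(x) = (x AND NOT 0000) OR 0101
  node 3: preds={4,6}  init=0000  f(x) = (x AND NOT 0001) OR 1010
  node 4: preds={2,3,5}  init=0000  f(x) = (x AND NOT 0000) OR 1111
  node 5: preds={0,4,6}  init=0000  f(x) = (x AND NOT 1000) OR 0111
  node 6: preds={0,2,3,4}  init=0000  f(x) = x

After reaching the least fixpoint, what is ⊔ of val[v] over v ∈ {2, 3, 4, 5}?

Trace (13 dequeues):
  [1] u=0 | in 0000 | out 0011 | ==
  [2] u=1 | in 0000 | out 1110 | prev 0000 | push {}
  [3] u=2 | in 0000 | out 0101 | prev 0000 | push {}
  [4] u=3 | in 0000 | out 1010 | prev 0000 | push {}
  [5] u=4 | in 1111 | out 1111 | prev 0000 | push {1,2,3}
  [6] u=5 | in 1111 | out 0111 | prev 0000 | push {4}
  [7] u=6 | in 1111 | out 1111 | prev 0000 | push {5}
  [8] u=1 | in 1111 | out 1110 | ==
  [9] u=2 | in 1111 | out 1111 | prev 0101 | push {6}
  [10] u=3 | in 1111 | out 1110 | prev 1010 | push {}
  [11] u=4 | in 1111 | out 1111 | ==
  [12] u=5 | in 1111 | out 0111 | ==
  [13] u=6 | in 1111 | out 1111 | ==

Converged values:
  [0] 0011
  [1] 1110
  [2] 1111
  [3] 1110
  [4] 1111
  [5] 0111
  [6] 1111

1111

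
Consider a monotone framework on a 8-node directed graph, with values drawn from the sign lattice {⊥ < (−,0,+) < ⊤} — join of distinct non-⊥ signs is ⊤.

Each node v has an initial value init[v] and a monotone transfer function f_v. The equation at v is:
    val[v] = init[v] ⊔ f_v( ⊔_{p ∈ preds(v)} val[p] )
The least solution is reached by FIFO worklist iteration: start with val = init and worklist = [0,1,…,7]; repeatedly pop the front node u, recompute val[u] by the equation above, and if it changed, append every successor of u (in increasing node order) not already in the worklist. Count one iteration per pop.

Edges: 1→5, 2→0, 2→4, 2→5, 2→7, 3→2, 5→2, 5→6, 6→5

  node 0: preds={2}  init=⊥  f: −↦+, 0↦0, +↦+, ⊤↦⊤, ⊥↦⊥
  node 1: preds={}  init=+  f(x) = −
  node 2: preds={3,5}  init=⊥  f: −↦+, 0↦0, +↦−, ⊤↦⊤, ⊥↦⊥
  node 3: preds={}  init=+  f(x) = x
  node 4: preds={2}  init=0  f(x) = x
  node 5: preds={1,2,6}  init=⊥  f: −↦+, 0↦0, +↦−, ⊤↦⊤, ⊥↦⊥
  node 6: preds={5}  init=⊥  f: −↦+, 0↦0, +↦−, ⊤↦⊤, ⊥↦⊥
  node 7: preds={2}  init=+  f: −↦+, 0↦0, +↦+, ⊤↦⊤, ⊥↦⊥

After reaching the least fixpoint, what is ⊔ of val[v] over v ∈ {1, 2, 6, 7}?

⊤

Worklist (14 pops):
  #1 pop 0: in=⊥ → ⊥ (no change)
  #2 pop 1: in=⊥ → ⊤ (was +); enqueue []
  #3 pop 2: in=+ → − (was ⊥); enqueue [0]
  #4 pop 3: in=⊥ → + (no change)
  #5 pop 4: in=− → ⊤ (was 0); enqueue []
  #6 pop 5: in=⊤ → ⊤ (was ⊥); enqueue [2]
  #7 pop 6: in=⊤ → ⊤ (was ⊥); enqueue [5]
  #8 pop 7: in=− → + (no change)
  #9 pop 0: in=− → + (was ⊥); enqueue []
  #10 pop 2: in=⊤ → ⊤ (was −); enqueue [0,4,7]
  #11 pop 5: in=⊤ → ⊤ (no change)
  #12 pop 0: in=⊤ → ⊤ (was +); enqueue []
  #13 pop 4: in=⊤ → ⊤ (no change)
  #14 pop 7: in=⊤ → ⊤ (was +); enqueue []

Fixpoint:
  val[0] = ⊤
  val[1] = ⊤
  val[2] = ⊤
  val[3] = +
  val[4] = ⊤
  val[5] = ⊤
  val[6] = ⊤
  val[7] = ⊤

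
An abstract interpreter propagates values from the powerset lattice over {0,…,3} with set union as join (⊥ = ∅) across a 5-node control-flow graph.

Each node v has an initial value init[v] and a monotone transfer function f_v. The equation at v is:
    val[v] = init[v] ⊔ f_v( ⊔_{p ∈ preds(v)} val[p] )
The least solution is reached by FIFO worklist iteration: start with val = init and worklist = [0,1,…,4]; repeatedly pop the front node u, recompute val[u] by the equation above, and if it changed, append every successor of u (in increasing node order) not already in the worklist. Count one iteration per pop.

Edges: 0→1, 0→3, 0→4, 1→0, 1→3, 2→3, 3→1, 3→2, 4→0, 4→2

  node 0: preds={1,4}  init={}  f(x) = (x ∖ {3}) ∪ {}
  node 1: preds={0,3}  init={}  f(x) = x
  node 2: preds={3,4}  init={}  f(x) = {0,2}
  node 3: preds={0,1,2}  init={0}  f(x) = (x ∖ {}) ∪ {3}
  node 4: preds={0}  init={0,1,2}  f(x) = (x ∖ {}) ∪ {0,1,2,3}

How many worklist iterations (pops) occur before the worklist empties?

Worklist (10 pops):
  #1 pop 0: in={0,1,2} → {0,1,2} (was {}); enqueue []
  #2 pop 1: in={0,1,2} → {0,1,2} (was {}); enqueue [0]
  #3 pop 2: in={0,1,2} → {0,2} (was {}); enqueue []
  #4 pop 3: in={0,1,2} → {0,1,2,3} (was {0}); enqueue [1,2]
  #5 pop 4: in={0,1,2} → {0,1,2,3} (was {0,1,2}); enqueue []
  #6 pop 0: in={0,1,2,3} → {0,1,2} (no change)
  #7 pop 1: in={0,1,2,3} → {0,1,2,3} (was {0,1,2}); enqueue [0,3]
  #8 pop 2: in={0,1,2,3} → {0,2} (no change)
  #9 pop 0: in={0,1,2,3} → {0,1,2} (no change)
  #10 pop 3: in={0,1,2,3} → {0,1,2,3} (no change)

Fixpoint:
  val[0] = {0,1,2}
  val[1] = {0,1,2,3}
  val[2] = {0,2}
  val[3] = {0,1,2,3}
  val[4] = {0,1,2,3}

10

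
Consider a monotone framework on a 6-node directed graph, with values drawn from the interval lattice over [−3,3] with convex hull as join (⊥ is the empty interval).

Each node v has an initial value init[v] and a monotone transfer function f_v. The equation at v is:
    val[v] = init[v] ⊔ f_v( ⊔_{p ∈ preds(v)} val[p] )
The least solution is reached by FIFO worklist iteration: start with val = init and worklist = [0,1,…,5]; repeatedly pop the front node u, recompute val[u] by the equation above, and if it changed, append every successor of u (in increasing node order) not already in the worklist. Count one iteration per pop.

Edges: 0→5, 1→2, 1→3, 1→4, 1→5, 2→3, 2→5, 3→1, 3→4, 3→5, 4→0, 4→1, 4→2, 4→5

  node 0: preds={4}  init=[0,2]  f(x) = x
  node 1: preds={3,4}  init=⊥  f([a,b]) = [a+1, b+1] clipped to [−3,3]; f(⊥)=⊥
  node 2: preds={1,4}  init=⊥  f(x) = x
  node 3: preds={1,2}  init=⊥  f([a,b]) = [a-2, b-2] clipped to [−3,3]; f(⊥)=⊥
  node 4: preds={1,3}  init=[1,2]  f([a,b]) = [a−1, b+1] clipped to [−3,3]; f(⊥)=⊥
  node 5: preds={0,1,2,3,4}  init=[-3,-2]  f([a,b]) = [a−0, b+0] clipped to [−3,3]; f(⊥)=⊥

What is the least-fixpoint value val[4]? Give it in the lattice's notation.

Iteration log — 18 steps:
  step 1. node 0  ⊔preds=[1,2]  new=[0,2]  stable
  step 2. node 1  ⊔preds=[1,2]  new=[2,3]  old=⊥  +wl: 
  step 3. node 2  ⊔preds=[1,3]  new=[1,3]  old=⊥  +wl: 
  step 4. node 3  ⊔preds=[1,3]  new=[-1,1]  old=⊥  +wl: 1
  step 5. node 4  ⊔preds=[-1,3]  new=[-2,3]  old=[1,2]  +wl: 0,2
  step 6. node 5  ⊔preds=[-2,3]  new=[-3,3]  old=[-3,-2]  +wl: 
  step 7. node 1  ⊔preds=[-2,3]  new=[-1,3]  old=[2,3]  +wl: 3,4,5
  step 8. node 0  ⊔preds=[-2,3]  new=[-2,3]  old=[0,2]  +wl: 
  step 9. node 2  ⊔preds=[-2,3]  new=[-2,3]  old=[1,3]  +wl: 
  step 10. node 3  ⊔preds=[-2,3]  new=[-3,1]  old=[-1,1]  +wl: 1
  step 11. node 4  ⊔preds=[-3,3]  new=[-3,3]  old=[-2,3]  +wl: 0,2
  step 12. node 5  ⊔preds=[-3,3]  new=[-3,3]  stable
  step 13. node 1  ⊔preds=[-3,3]  new=[-2,3]  old=[-1,3]  +wl: 3,4,5
  step 14. node 0  ⊔preds=[-3,3]  new=[-3,3]  old=[-2,3]  +wl: 
  step 15. node 2  ⊔preds=[-3,3]  new=[-3,3]  old=[-2,3]  +wl: 
  step 16. node 3  ⊔preds=[-3,3]  new=[-3,1]  stable
  step 17. node 4  ⊔preds=[-3,3]  new=[-3,3]  stable
  step 18. node 5  ⊔preds=[-3,3]  new=[-3,3]  stable

Least fixpoint reached:
  node 0: [-3,3]
  node 1: [-2,3]
  node 2: [-3,3]
  node 3: [-3,1]
  node 4: [-3,3]
  node 5: [-3,3]

[-3,3]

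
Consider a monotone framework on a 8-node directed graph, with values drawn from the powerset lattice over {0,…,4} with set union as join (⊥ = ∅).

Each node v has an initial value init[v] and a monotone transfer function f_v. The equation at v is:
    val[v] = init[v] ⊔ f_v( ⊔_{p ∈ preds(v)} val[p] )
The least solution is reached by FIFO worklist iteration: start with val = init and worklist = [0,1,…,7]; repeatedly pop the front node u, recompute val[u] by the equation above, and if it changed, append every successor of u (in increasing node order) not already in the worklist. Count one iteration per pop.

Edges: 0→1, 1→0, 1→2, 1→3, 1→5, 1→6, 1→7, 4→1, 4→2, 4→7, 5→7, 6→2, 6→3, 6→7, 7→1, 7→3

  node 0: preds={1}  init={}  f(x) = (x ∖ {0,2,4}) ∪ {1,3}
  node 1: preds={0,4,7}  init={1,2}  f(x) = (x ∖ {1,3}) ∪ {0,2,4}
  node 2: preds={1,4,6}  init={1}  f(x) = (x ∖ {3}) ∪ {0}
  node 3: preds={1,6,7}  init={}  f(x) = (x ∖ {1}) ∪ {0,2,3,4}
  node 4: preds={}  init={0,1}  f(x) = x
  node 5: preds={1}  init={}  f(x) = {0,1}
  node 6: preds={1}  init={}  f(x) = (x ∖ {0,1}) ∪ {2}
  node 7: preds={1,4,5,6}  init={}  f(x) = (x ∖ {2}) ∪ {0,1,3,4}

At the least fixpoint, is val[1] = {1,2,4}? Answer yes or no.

Iteration log — 12 steps:
  step 1. node 0  ⊔preds={1,2}  new={1,3}  old={}  +wl: 
  step 2. node 1  ⊔preds={0,1,3}  new={0,1,2,4}  old={1,2}  +wl: 0
  step 3. node 2  ⊔preds={0,1,2,4}  new={0,1,2,4}  old={1}  +wl: 
  step 4. node 3  ⊔preds={0,1,2,4}  new={0,2,3,4}  old={}  +wl: 
  step 5. node 4  ⊔preds={}  new={0,1}  stable
  step 6. node 5  ⊔preds={0,1,2,4}  new={0,1}  old={}  +wl: 
  step 7. node 6  ⊔preds={0,1,2,4}  new={2,4}  old={}  +wl: 2,3
  step 8. node 7  ⊔preds={0,1,2,4}  new={0,1,3,4}  old={}  +wl: 1
  step 9. node 0  ⊔preds={0,1,2,4}  new={1,3}  stable
  step 10. node 2  ⊔preds={0,1,2,4}  new={0,1,2,4}  stable
  step 11. node 3  ⊔preds={0,1,2,3,4}  new={0,2,3,4}  stable
  step 12. node 1  ⊔preds={0,1,3,4}  new={0,1,2,4}  stable

Least fixpoint reached:
  node 0: {1,3}
  node 1: {0,1,2,4}
  node 2: {0,1,2,4}
  node 3: {0,2,3,4}
  node 4: {0,1}
  node 5: {0,1}
  node 6: {2,4}
  node 7: {0,1,3,4}

no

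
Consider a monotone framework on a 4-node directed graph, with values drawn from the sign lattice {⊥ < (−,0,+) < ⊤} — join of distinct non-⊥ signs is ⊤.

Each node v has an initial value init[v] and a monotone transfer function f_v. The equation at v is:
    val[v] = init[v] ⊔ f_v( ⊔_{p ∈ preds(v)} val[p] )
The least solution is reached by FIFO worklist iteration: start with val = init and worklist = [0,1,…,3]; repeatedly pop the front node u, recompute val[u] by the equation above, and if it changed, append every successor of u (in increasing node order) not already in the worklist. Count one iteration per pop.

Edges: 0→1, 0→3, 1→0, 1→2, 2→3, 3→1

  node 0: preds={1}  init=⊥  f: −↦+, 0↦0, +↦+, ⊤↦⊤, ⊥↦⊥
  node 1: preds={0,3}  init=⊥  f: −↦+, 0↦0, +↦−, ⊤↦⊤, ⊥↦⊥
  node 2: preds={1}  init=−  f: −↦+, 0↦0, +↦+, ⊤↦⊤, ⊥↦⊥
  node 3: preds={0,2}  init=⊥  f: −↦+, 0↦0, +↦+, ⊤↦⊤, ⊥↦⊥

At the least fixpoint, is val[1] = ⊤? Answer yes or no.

yes

Trace (14 dequeues):
  [1] u=0 | in ⊥ | out ⊥ | ==
  [2] u=1 | in ⊥ | out ⊥ | ==
  [3] u=2 | in ⊥ | out − | ==
  [4] u=3 | in − | out + | prev ⊥ | push {1}
  [5] u=1 | in + | out − | prev ⊥ | push {0,2}
  [6] u=0 | in − | out + | prev ⊥ | push {1,3}
  [7] u=2 | in − | out ⊤ | prev − | push {}
  [8] u=1 | in + | out − | ==
  [9] u=3 | in ⊤ | out ⊤ | prev + | push {1}
  [10] u=1 | in ⊤ | out ⊤ | prev − | push {0,2}
  [11] u=0 | in ⊤ | out ⊤ | prev + | push {1,3}
  [12] u=2 | in ⊤ | out ⊤ | ==
  [13] u=1 | in ⊤ | out ⊤ | ==
  [14] u=3 | in ⊤ | out ⊤ | ==

Converged values:
  [0] ⊤
  [1] ⊤
  [2] ⊤
  [3] ⊤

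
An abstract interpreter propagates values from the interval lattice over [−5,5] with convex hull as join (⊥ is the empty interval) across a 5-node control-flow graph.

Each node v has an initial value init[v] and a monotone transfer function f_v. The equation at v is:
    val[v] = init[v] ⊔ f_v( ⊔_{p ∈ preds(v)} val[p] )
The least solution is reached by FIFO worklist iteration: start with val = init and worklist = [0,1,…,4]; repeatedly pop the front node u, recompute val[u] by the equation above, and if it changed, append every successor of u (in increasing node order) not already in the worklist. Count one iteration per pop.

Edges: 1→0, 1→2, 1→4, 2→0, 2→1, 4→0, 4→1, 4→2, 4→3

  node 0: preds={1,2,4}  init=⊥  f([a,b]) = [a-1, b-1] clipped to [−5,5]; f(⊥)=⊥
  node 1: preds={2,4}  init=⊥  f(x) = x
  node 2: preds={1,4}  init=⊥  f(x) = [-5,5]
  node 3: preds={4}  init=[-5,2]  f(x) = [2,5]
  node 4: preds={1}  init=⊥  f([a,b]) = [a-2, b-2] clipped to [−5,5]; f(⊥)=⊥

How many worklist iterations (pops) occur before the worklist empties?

Worklist (14 pops):
  #1 pop 0: in=⊥ → ⊥ (no change)
  #2 pop 1: in=⊥ → ⊥ (no change)
  #3 pop 2: in=⊥ → [-5,5] (was ⊥); enqueue [0,1]
  #4 pop 3: in=⊥ → [-5,5] (was [-5,2]); enqueue []
  #5 pop 4: in=⊥ → ⊥ (no change)
  #6 pop 0: in=[-5,5] → [-5,4] (was ⊥); enqueue []
  #7 pop 1: in=[-5,5] → [-5,5] (was ⊥); enqueue [0,2,4]
  #8 pop 0: in=[-5,5] → [-5,4] (no change)
  #9 pop 2: in=[-5,5] → [-5,5] (no change)
  #10 pop 4: in=[-5,5] → [-5,3] (was ⊥); enqueue [0,1,2,3]
  #11 pop 0: in=[-5,5] → [-5,4] (no change)
  #12 pop 1: in=[-5,5] → [-5,5] (no change)
  #13 pop 2: in=[-5,5] → [-5,5] (no change)
  #14 pop 3: in=[-5,3] → [-5,5] (no change)

Fixpoint:
  val[0] = [-5,4]
  val[1] = [-5,5]
  val[2] = [-5,5]
  val[3] = [-5,5]
  val[4] = [-5,3]

14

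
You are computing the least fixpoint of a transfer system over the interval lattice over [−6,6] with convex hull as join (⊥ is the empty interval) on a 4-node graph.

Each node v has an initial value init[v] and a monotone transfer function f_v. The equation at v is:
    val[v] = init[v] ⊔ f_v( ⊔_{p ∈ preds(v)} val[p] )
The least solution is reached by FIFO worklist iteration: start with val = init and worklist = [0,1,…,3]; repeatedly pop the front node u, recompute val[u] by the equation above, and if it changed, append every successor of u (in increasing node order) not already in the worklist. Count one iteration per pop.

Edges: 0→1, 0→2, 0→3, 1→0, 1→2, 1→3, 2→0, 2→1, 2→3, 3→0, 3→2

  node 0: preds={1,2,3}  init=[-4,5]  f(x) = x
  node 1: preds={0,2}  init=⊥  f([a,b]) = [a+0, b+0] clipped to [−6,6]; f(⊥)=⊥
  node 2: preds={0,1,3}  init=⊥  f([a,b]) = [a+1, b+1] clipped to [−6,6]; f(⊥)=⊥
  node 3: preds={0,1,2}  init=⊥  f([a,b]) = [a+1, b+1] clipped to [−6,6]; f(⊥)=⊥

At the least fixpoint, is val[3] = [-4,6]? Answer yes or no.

Iteration log — 9 steps:
  step 1. node 0  ⊔preds=⊥  new=[-4,5]  stable
  step 2. node 1  ⊔preds=[-4,5]  new=[-4,5]  old=⊥  +wl: 0
  step 3. node 2  ⊔preds=[-4,5]  new=[-3,6]  old=⊥  +wl: 1
  step 4. node 3  ⊔preds=[-4,6]  new=[-3,6]  old=⊥  +wl: 2
  step 5. node 0  ⊔preds=[-4,6]  new=[-4,6]  old=[-4,5]  +wl: 3
  step 6. node 1  ⊔preds=[-4,6]  new=[-4,6]  old=[-4,5]  +wl: 0
  step 7. node 2  ⊔preds=[-4,6]  new=[-3,6]  stable
  step 8. node 3  ⊔preds=[-4,6]  new=[-3,6]  stable
  step 9. node 0  ⊔preds=[-4,6]  new=[-4,6]  stable

Least fixpoint reached:
  node 0: [-4,6]
  node 1: [-4,6]
  node 2: [-3,6]
  node 3: [-3,6]

no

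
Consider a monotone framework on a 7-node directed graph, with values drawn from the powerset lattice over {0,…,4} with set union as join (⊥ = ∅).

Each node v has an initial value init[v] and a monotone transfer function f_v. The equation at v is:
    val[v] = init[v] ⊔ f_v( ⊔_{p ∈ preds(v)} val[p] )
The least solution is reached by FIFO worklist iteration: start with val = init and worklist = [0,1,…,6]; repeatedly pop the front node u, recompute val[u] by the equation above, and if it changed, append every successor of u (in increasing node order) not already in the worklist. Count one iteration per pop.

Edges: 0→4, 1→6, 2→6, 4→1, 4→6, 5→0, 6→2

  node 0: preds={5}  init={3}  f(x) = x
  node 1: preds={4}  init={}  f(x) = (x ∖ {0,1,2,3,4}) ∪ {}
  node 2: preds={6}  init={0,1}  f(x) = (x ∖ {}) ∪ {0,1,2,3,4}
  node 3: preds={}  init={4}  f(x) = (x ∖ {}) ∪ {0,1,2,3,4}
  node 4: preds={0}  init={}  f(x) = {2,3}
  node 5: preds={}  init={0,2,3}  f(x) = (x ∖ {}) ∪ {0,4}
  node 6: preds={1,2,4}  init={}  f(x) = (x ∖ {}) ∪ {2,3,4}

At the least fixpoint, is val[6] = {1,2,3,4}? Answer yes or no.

Worklist (11 pops):
  #1 pop 0: in={0,2,3} → {0,2,3} (was {3}); enqueue []
  #2 pop 1: in={} → {} (no change)
  #3 pop 2: in={} → {0,1,2,3,4} (was {0,1}); enqueue []
  #4 pop 3: in={} → {0,1,2,3,4} (was {4}); enqueue []
  #5 pop 4: in={0,2,3} → {2,3} (was {}); enqueue [1]
  #6 pop 5: in={} → {0,2,3,4} (was {0,2,3}); enqueue [0]
  #7 pop 6: in={0,1,2,3,4} → {0,1,2,3,4} (was {}); enqueue [2]
  #8 pop 1: in={2,3} → {} (no change)
  #9 pop 0: in={0,2,3,4} → {0,2,3,4} (was {0,2,3}); enqueue [4]
  #10 pop 2: in={0,1,2,3,4} → {0,1,2,3,4} (no change)
  #11 pop 4: in={0,2,3,4} → {2,3} (no change)

Fixpoint:
  val[0] = {0,2,3,4}
  val[1] = {}
  val[2] = {0,1,2,3,4}
  val[3] = {0,1,2,3,4}
  val[4] = {2,3}
  val[5] = {0,2,3,4}
  val[6] = {0,1,2,3,4}

no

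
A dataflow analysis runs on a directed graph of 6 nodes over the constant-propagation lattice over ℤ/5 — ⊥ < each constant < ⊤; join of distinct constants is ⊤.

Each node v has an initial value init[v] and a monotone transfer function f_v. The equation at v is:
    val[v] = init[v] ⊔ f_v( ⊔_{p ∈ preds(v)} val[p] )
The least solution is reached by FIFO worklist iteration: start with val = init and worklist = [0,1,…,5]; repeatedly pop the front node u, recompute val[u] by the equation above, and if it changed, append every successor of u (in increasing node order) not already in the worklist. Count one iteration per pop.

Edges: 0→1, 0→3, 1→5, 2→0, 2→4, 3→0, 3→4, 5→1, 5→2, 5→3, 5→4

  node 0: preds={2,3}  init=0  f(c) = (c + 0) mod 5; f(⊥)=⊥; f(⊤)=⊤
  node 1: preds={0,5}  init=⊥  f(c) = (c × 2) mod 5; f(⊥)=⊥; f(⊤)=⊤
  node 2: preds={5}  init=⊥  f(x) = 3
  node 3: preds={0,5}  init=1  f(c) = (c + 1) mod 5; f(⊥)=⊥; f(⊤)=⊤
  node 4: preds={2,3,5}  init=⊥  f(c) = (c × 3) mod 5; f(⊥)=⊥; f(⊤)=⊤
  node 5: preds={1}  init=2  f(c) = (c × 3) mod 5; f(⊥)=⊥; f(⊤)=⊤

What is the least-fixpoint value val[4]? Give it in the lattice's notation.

Iteration log — 11 steps:
  step 1. node 0  ⊔preds=1  new=⊤  old=0  +wl: 
  step 2. node 1  ⊔preds=⊤  new=⊤  old=⊥  +wl: 
  step 3. node 2  ⊔preds=2  new=3  old=⊥  +wl: 0
  step 4. node 3  ⊔preds=⊤  new=⊤  old=1  +wl: 
  step 5. node 4  ⊔preds=⊤  new=⊤  old=⊥  +wl: 
  step 6. node 5  ⊔preds=⊤  new=⊤  old=2  +wl: 1,2,3,4
  step 7. node 0  ⊔preds=⊤  new=⊤  stable
  step 8. node 1  ⊔preds=⊤  new=⊤  stable
  step 9. node 2  ⊔preds=⊤  new=3  stable
  step 10. node 3  ⊔preds=⊤  new=⊤  stable
  step 11. node 4  ⊔preds=⊤  new=⊤  stable

Least fixpoint reached:
  node 0: ⊤
  node 1: ⊤
  node 2: 3
  node 3: ⊤
  node 4: ⊤
  node 5: ⊤

⊤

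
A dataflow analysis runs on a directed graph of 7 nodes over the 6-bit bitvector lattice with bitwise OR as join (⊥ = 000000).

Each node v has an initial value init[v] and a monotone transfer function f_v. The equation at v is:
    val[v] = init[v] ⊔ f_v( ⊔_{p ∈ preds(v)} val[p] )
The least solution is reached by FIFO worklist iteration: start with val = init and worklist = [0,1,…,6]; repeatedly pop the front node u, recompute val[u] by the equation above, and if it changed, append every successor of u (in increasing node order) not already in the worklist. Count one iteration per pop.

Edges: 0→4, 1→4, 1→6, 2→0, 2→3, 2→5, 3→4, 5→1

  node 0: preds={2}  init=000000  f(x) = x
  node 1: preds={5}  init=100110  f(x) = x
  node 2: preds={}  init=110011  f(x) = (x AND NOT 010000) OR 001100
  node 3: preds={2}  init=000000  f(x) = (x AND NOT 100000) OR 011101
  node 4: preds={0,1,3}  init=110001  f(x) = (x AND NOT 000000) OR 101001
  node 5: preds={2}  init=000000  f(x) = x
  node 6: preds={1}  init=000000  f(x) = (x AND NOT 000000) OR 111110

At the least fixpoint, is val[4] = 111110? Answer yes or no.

Worklist (11 pops):
  #1 pop 0: in=110011 → 110011 (was 000000); enqueue []
  #2 pop 1: in=000000 → 100110 (no change)
  #3 pop 2: in=000000 → 111111 (was 110011); enqueue [0]
  #4 pop 3: in=111111 → 011111 (was 000000); enqueue []
  #5 pop 4: in=111111 → 111111 (was 110001); enqueue []
  #6 pop 5: in=111111 → 111111 (was 000000); enqueue [1]
  #7 pop 6: in=100110 → 111110 (was 000000); enqueue []
  #8 pop 0: in=111111 → 111111 (was 110011); enqueue [4]
  #9 pop 1: in=111111 → 111111 (was 100110); enqueue [6]
  #10 pop 4: in=111111 → 111111 (no change)
  #11 pop 6: in=111111 → 111111 (was 111110); enqueue []

Fixpoint:
  val[0] = 111111
  val[1] = 111111
  val[2] = 111111
  val[3] = 011111
  val[4] = 111111
  val[5] = 111111
  val[6] = 111111

no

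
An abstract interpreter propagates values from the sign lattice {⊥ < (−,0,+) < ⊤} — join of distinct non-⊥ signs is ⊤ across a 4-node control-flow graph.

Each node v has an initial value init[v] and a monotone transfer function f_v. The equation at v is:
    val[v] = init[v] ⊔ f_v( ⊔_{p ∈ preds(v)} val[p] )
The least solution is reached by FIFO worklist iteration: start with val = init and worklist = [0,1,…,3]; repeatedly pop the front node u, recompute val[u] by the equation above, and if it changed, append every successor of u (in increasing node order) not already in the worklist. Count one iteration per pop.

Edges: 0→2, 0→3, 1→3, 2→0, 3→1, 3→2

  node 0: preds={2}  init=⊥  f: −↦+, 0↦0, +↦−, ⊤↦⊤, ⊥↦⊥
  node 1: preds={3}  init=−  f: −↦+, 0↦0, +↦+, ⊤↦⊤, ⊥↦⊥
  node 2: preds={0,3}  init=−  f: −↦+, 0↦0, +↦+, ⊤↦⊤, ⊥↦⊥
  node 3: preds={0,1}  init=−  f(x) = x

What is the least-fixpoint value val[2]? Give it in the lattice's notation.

Trace (8 dequeues):
  [1] u=0 | in − | out + | prev ⊥ | push {}
  [2] u=1 | in − | out ⊤ | prev − | push {}
  [3] u=2 | in ⊤ | out ⊤ | prev − | push {0}
  [4] u=3 | in ⊤ | out ⊤ | prev − | push {1,2}
  [5] u=0 | in ⊤ | out ⊤ | prev + | push {3}
  [6] u=1 | in ⊤ | out ⊤ | ==
  [7] u=2 | in ⊤ | out ⊤ | ==
  [8] u=3 | in ⊤ | out ⊤ | ==

Converged values:
  [0] ⊤
  [1] ⊤
  [2] ⊤
  [3] ⊤

⊤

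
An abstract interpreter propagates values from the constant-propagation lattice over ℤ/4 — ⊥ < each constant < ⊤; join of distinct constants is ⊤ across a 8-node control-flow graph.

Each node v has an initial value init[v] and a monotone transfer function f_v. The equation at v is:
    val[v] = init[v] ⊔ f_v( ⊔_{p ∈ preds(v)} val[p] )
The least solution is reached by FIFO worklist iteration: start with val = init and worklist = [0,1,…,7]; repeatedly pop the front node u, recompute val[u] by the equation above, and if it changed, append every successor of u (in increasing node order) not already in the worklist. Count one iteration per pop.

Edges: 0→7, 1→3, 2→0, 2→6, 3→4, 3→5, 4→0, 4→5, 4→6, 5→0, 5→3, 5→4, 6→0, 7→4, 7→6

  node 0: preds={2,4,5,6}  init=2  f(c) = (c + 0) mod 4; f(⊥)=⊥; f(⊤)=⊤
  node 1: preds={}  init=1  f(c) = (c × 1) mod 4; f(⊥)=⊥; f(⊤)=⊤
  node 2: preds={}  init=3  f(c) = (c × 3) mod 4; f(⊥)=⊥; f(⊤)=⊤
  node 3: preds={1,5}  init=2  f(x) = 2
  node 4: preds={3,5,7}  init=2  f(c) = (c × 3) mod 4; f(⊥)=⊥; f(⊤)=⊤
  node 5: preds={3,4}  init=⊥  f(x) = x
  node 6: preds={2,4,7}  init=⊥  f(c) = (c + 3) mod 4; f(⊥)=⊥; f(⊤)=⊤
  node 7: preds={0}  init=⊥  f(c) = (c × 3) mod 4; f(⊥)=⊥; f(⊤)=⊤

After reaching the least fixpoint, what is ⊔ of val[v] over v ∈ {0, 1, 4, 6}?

Worklist (17 pops):
  #1 pop 0: in=⊤ → ⊤ (was 2); enqueue []
  #2 pop 1: in=⊥ → 1 (no change)
  #3 pop 2: in=⊥ → 3 (no change)
  #4 pop 3: in=1 → 2 (no change)
  #5 pop 4: in=2 → 2 (no change)
  #6 pop 5: in=2 → 2 (was ⊥); enqueue [0,3,4]
  #7 pop 6: in=⊤ → ⊤ (was ⊥); enqueue []
  #8 pop 7: in=⊤ → ⊤ (was ⊥); enqueue [6]
  #9 pop 0: in=⊤ → ⊤ (no change)
  #10 pop 3: in=⊤ → 2 (no change)
  #11 pop 4: in=⊤ → ⊤ (was 2); enqueue [0,5]
  #12 pop 6: in=⊤ → ⊤ (no change)
  #13 pop 0: in=⊤ → ⊤ (no change)
  #14 pop 5: in=⊤ → ⊤ (was 2); enqueue [0,3,4]
  #15 pop 0: in=⊤ → ⊤ (no change)
  #16 pop 3: in=⊤ → 2 (no change)
  #17 pop 4: in=⊤ → ⊤ (no change)

Fixpoint:
  val[0] = ⊤
  val[1] = 1
  val[2] = 3
  val[3] = 2
  val[4] = ⊤
  val[5] = ⊤
  val[6] = ⊤
  val[7] = ⊤

⊤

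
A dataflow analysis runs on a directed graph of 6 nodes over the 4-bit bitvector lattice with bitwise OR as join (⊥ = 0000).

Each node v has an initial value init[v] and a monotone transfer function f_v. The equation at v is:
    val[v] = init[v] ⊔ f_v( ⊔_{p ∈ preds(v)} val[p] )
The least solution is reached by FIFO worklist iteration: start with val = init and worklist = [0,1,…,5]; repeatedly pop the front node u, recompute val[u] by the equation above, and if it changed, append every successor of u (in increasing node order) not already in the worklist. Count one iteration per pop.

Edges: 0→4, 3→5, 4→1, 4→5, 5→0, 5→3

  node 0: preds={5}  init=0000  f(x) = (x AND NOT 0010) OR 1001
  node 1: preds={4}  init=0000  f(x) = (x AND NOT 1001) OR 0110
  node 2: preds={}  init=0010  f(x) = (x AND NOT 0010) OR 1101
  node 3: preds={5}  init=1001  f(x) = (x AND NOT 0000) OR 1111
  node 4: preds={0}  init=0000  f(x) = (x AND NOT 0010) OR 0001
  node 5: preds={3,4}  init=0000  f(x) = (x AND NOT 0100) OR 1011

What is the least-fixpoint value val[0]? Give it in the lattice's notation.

1001

Worklist (9 pops):
  #1 pop 0: in=0000 → 1001 (was 0000); enqueue []
  #2 pop 1: in=0000 → 0110 (was 0000); enqueue []
  #3 pop 2: in=0000 → 1111 (was 0010); enqueue []
  #4 pop 3: in=0000 → 1111 (was 1001); enqueue []
  #5 pop 4: in=1001 → 1001 (was 0000); enqueue [1]
  #6 pop 5: in=1111 → 1011 (was 0000); enqueue [0,3]
  #7 pop 1: in=1001 → 0110 (no change)
  #8 pop 0: in=1011 → 1001 (no change)
  #9 pop 3: in=1011 → 1111 (no change)

Fixpoint:
  val[0] = 1001
  val[1] = 0110
  val[2] = 1111
  val[3] = 1111
  val[4] = 1001
  val[5] = 1011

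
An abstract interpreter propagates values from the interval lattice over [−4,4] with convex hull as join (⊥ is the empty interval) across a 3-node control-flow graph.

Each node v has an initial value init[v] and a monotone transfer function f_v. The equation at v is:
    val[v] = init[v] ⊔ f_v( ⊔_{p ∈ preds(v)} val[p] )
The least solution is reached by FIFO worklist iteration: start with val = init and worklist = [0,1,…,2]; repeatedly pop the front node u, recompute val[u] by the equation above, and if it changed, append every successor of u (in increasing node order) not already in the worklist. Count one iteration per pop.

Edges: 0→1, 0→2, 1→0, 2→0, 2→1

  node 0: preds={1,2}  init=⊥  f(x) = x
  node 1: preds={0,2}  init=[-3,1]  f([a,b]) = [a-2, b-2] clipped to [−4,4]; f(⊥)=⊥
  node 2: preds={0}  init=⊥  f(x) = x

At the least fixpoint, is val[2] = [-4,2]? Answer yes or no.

no

Iteration log — 8 steps:
  step 1. node 0  ⊔preds=[-3,1]  new=[-3,1]  old=⊥  +wl: 
  step 2. node 1  ⊔preds=[-3,1]  new=[-4,1]  old=[-3,1]  +wl: 0
  step 3. node 2  ⊔preds=[-3,1]  new=[-3,1]  old=⊥  +wl: 1
  step 4. node 0  ⊔preds=[-4,1]  new=[-4,1]  old=[-3,1]  +wl: 2
  step 5. node 1  ⊔preds=[-4,1]  new=[-4,1]  stable
  step 6. node 2  ⊔preds=[-4,1]  new=[-4,1]  old=[-3,1]  +wl: 0,1
  step 7. node 0  ⊔preds=[-4,1]  new=[-4,1]  stable
  step 8. node 1  ⊔preds=[-4,1]  new=[-4,1]  stable

Least fixpoint reached:
  node 0: [-4,1]
  node 1: [-4,1]
  node 2: [-4,1]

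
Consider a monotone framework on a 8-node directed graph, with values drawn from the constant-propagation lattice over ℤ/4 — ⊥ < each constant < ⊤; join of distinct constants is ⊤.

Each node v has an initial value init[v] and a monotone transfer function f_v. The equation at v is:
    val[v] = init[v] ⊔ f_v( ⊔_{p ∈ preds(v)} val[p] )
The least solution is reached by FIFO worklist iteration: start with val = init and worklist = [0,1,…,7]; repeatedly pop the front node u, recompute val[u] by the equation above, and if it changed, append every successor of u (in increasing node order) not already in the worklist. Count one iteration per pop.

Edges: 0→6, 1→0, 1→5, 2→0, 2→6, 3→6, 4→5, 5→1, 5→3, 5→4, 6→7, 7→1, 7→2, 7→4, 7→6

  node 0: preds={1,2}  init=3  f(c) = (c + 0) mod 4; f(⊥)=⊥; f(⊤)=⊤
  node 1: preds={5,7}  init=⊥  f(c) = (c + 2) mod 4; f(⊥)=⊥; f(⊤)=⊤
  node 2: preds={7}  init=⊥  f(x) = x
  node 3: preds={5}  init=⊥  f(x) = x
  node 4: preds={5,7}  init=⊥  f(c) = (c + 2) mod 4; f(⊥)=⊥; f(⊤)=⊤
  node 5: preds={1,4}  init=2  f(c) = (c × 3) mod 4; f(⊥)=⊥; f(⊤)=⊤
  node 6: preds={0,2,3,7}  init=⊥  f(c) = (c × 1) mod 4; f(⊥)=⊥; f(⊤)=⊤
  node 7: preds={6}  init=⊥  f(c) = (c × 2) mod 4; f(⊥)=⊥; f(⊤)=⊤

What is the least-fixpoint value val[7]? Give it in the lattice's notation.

Worklist (16 pops):
  #1 pop 0: in=⊥ → 3 (no change)
  #2 pop 1: in=2 → 0 (was ⊥); enqueue [0]
  #3 pop 2: in=⊥ → ⊥ (no change)
  #4 pop 3: in=2 → 2 (was ⊥); enqueue []
  #5 pop 4: in=2 → 0 (was ⊥); enqueue []
  #6 pop 5: in=0 → ⊤ (was 2); enqueue [1,3,4]
  #7 pop 6: in=⊤ → ⊤ (was ⊥); enqueue []
  #8 pop 7: in=⊤ → ⊤ (was ⊥); enqueue [2,6]
  #9 pop 0: in=0 → ⊤ (was 3); enqueue []
  #10 pop 1: in=⊤ → ⊤ (was 0); enqueue [0,5]
  #11 pop 3: in=⊤ → ⊤ (was 2); enqueue []
  #12 pop 4: in=⊤ → ⊤ (was 0); enqueue []
  #13 pop 2: in=⊤ → ⊤ (was ⊥); enqueue []
  #14 pop 6: in=⊤ → ⊤ (no change)
  #15 pop 0: in=⊤ → ⊤ (no change)
  #16 pop 5: in=⊤ → ⊤ (no change)

Fixpoint:
  val[0] = ⊤
  val[1] = ⊤
  val[2] = ⊤
  val[3] = ⊤
  val[4] = ⊤
  val[5] = ⊤
  val[6] = ⊤
  val[7] = ⊤

⊤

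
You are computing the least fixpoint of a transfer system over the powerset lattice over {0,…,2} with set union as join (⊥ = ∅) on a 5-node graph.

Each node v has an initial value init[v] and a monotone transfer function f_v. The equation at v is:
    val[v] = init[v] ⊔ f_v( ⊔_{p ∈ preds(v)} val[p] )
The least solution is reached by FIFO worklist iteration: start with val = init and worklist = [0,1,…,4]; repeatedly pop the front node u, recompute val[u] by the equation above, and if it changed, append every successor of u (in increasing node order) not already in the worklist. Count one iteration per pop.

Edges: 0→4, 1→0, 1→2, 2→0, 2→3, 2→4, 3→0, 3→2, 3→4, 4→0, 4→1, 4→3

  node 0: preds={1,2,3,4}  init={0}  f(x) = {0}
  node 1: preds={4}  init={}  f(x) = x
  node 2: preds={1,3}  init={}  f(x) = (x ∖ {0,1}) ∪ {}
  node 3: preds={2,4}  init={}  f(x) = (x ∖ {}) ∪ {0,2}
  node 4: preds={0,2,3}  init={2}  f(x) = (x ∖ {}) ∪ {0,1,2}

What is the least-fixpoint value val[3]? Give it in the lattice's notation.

Iteration log — 12 steps:
  step 1. node 0  ⊔preds={2}  new={0}  stable
  step 2. node 1  ⊔preds={2}  new={2}  old={}  +wl: 0
  step 3. node 2  ⊔preds={2}  new={2}  old={}  +wl: 
  step 4. node 3  ⊔preds={2}  new={0,2}  old={}  +wl: 2
  step 5. node 4  ⊔preds={0,2}  new={0,1,2}  old={2}  +wl: 1,3
  step 6. node 0  ⊔preds={0,1,2}  new={0}  stable
  step 7. node 2  ⊔preds={0,2}  new={2}  stable
  step 8. node 1  ⊔preds={0,1,2}  new={0,1,2}  old={2}  +wl: 0,2
  step 9. node 3  ⊔preds={0,1,2}  new={0,1,2}  old={0,2}  +wl: 4
  step 10. node 0  ⊔preds={0,1,2}  new={0}  stable
  step 11. node 2  ⊔preds={0,1,2}  new={2}  stable
  step 12. node 4  ⊔preds={0,1,2}  new={0,1,2}  stable

Least fixpoint reached:
  node 0: {0}
  node 1: {0,1,2}
  node 2: {2}
  node 3: {0,1,2}
  node 4: {0,1,2}

{0,1,2}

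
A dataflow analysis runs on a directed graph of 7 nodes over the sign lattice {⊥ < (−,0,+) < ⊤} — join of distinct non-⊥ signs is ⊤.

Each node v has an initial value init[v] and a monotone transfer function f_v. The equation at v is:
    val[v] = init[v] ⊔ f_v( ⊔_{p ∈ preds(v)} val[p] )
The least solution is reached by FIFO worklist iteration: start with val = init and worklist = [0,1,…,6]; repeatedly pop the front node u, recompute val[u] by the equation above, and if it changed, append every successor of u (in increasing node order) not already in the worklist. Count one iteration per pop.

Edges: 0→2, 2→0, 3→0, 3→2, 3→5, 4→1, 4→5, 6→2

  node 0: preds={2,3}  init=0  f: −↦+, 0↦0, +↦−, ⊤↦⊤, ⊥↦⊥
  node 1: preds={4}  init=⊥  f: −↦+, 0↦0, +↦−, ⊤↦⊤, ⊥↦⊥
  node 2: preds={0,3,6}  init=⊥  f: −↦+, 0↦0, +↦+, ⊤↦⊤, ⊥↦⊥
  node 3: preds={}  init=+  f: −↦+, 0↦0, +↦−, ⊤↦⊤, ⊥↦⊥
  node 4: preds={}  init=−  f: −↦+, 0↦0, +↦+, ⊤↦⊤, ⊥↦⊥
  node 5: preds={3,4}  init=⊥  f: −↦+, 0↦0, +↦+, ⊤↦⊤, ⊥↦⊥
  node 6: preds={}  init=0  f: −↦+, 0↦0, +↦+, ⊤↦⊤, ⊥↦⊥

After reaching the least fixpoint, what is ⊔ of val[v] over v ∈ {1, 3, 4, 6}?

⊤

Iteration log — 8 steps:
  step 1. node 0  ⊔preds=+  new=⊤  old=0  +wl: 
  step 2. node 1  ⊔preds=−  new=+  old=⊥  +wl: 
  step 3. node 2  ⊔preds=⊤  new=⊤  old=⊥  +wl: 0
  step 4. node 3  ⊔preds=⊥  new=+  stable
  step 5. node 4  ⊔preds=⊥  new=−  stable
  step 6. node 5  ⊔preds=⊤  new=⊤  old=⊥  +wl: 
  step 7. node 6  ⊔preds=⊥  new=0  stable
  step 8. node 0  ⊔preds=⊤  new=⊤  stable

Least fixpoint reached:
  node 0: ⊤
  node 1: +
  node 2: ⊤
  node 3: +
  node 4: −
  node 5: ⊤
  node 6: 0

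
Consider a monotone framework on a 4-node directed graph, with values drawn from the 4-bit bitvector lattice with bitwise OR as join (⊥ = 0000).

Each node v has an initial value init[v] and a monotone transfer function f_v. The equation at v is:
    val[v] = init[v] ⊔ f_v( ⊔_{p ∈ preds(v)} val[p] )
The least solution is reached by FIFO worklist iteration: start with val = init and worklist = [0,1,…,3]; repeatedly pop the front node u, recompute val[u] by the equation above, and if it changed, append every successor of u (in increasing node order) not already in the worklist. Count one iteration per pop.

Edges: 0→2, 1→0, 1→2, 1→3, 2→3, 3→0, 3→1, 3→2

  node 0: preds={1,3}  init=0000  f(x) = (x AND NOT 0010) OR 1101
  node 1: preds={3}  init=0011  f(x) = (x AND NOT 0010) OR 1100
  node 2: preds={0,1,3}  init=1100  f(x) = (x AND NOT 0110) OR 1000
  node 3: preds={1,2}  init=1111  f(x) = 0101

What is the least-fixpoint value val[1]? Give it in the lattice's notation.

Worklist (5 pops):
  #1 pop 0: in=1111 → 1101 (was 0000); enqueue []
  #2 pop 1: in=1111 → 1111 (was 0011); enqueue [0]
  #3 pop 2: in=1111 → 1101 (was 1100); enqueue []
  #4 pop 3: in=1111 → 1111 (no change)
  #5 pop 0: in=1111 → 1101 (no change)

Fixpoint:
  val[0] = 1101
  val[1] = 1111
  val[2] = 1101
  val[3] = 1111

1111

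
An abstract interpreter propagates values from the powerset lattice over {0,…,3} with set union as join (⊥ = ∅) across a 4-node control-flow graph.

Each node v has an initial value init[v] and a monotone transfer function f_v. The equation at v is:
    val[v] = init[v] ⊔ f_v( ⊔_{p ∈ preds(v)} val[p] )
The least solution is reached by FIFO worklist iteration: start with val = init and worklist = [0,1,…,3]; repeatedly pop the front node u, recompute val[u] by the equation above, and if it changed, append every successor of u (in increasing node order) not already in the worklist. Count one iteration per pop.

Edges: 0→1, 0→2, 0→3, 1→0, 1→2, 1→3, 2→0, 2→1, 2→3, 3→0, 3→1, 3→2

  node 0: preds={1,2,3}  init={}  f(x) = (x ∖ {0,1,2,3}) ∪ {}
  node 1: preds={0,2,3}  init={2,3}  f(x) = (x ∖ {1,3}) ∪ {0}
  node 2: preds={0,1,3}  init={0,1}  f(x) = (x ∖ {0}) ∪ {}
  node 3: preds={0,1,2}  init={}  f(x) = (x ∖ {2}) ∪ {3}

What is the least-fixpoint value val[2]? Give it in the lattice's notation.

Worklist (7 pops):
  #1 pop 0: in={0,1,2,3} → {} (no change)
  #2 pop 1: in={0,1} → {0,2,3} (was {2,3}); enqueue [0]
  #3 pop 2: in={0,2,3} → {0,1,2,3} (was {0,1}); enqueue [1]
  #4 pop 3: in={0,1,2,3} → {0,1,3} (was {}); enqueue [2]
  #5 pop 0: in={0,1,2,3} → {} (no change)
  #6 pop 1: in={0,1,2,3} → {0,2,3} (no change)
  #7 pop 2: in={0,1,2,3} → {0,1,2,3} (no change)

Fixpoint:
  val[0] = {}
  val[1] = {0,2,3}
  val[2] = {0,1,2,3}
  val[3] = {0,1,3}

{0,1,2,3}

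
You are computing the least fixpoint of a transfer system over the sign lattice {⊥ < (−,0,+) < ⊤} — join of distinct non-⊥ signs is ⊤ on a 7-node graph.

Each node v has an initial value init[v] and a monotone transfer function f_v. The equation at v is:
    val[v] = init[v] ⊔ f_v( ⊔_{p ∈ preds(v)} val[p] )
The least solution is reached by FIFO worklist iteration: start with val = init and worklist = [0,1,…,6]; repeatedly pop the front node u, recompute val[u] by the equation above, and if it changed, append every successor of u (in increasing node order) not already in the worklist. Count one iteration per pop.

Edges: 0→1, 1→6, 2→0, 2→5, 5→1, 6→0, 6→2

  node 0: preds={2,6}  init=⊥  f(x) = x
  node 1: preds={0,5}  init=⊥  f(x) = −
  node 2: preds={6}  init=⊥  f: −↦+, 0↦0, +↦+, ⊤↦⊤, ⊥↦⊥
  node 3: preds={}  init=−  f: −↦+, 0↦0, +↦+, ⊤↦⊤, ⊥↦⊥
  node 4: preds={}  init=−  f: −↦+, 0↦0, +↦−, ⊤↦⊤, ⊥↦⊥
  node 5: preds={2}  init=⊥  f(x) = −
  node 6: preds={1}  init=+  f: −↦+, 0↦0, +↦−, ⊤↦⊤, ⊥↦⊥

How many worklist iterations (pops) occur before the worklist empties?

9

Iteration log — 9 steps:
  step 1. node 0  ⊔preds=+  new=+  old=⊥  +wl: 
  step 2. node 1  ⊔preds=+  new=−  old=⊥  +wl: 
  step 3. node 2  ⊔preds=+  new=+  old=⊥  +wl: 0
  step 4. node 3  ⊔preds=⊥  new=−  stable
  step 5. node 4  ⊔preds=⊥  new=−  stable
  step 6. node 5  ⊔preds=+  new=−  old=⊥  +wl: 1
  step 7. node 6  ⊔preds=−  new=+  stable
  step 8. node 0  ⊔preds=+  new=+  stable
  step 9. node 1  ⊔preds=⊤  new=−  stable

Least fixpoint reached:
  node 0: +
  node 1: −
  node 2: +
  node 3: −
  node 4: −
  node 5: −
  node 6: +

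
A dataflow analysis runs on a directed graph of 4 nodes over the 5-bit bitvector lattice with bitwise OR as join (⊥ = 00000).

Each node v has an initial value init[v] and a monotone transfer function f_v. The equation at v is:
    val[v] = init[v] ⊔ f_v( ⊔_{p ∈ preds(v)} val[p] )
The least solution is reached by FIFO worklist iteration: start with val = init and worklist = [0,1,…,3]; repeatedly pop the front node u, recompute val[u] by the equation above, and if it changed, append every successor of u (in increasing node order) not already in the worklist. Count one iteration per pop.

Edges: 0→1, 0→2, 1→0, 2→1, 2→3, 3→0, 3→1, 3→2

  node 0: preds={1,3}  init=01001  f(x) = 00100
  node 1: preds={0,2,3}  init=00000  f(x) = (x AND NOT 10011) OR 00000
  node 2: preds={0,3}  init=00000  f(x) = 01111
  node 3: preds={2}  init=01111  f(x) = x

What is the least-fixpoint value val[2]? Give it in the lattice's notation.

01111

Trace (6 dequeues):
  [1] u=0 | in 01111 | out 01101 | prev 01001 | push {}
  [2] u=1 | in 01111 | out 01100 | prev 00000 | push {0}
  [3] u=2 | in 01111 | out 01111 | prev 00000 | push {1}
  [4] u=3 | in 01111 | out 01111 | ==
  [5] u=0 | in 01111 | out 01101 | ==
  [6] u=1 | in 01111 | out 01100 | ==

Converged values:
  [0] 01101
  [1] 01100
  [2] 01111
  [3] 01111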